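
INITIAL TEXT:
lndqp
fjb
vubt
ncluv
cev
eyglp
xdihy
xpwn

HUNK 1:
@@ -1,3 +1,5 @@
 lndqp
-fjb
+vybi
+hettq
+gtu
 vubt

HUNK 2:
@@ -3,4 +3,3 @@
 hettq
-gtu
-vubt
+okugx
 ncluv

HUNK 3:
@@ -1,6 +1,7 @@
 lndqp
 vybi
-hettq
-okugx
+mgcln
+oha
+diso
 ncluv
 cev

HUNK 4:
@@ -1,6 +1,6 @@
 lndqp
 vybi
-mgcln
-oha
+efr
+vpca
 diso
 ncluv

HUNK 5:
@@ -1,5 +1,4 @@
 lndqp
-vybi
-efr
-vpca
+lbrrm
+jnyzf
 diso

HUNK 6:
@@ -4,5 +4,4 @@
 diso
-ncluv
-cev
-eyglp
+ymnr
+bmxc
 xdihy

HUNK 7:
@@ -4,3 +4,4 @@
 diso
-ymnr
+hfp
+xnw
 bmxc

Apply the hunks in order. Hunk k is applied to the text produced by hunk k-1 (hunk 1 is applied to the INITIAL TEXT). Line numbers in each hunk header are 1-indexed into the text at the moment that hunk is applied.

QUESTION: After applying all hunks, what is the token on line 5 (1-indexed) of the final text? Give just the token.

Hunk 1: at line 1 remove [fjb] add [vybi,hettq,gtu] -> 10 lines: lndqp vybi hettq gtu vubt ncluv cev eyglp xdihy xpwn
Hunk 2: at line 3 remove [gtu,vubt] add [okugx] -> 9 lines: lndqp vybi hettq okugx ncluv cev eyglp xdihy xpwn
Hunk 3: at line 1 remove [hettq,okugx] add [mgcln,oha,diso] -> 10 lines: lndqp vybi mgcln oha diso ncluv cev eyglp xdihy xpwn
Hunk 4: at line 1 remove [mgcln,oha] add [efr,vpca] -> 10 lines: lndqp vybi efr vpca diso ncluv cev eyglp xdihy xpwn
Hunk 5: at line 1 remove [vybi,efr,vpca] add [lbrrm,jnyzf] -> 9 lines: lndqp lbrrm jnyzf diso ncluv cev eyglp xdihy xpwn
Hunk 6: at line 4 remove [ncluv,cev,eyglp] add [ymnr,bmxc] -> 8 lines: lndqp lbrrm jnyzf diso ymnr bmxc xdihy xpwn
Hunk 7: at line 4 remove [ymnr] add [hfp,xnw] -> 9 lines: lndqp lbrrm jnyzf diso hfp xnw bmxc xdihy xpwn
Final line 5: hfp

Answer: hfp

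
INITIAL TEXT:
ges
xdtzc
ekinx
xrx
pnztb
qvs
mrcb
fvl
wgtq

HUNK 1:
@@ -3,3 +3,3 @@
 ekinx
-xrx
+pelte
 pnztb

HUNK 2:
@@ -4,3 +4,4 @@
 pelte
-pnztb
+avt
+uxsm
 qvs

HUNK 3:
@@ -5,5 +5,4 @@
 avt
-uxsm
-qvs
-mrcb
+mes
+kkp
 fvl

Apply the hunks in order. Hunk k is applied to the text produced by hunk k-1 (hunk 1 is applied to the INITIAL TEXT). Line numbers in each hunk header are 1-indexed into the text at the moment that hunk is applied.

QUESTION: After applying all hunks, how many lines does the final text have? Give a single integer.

Hunk 1: at line 3 remove [xrx] add [pelte] -> 9 lines: ges xdtzc ekinx pelte pnztb qvs mrcb fvl wgtq
Hunk 2: at line 4 remove [pnztb] add [avt,uxsm] -> 10 lines: ges xdtzc ekinx pelte avt uxsm qvs mrcb fvl wgtq
Hunk 3: at line 5 remove [uxsm,qvs,mrcb] add [mes,kkp] -> 9 lines: ges xdtzc ekinx pelte avt mes kkp fvl wgtq
Final line count: 9

Answer: 9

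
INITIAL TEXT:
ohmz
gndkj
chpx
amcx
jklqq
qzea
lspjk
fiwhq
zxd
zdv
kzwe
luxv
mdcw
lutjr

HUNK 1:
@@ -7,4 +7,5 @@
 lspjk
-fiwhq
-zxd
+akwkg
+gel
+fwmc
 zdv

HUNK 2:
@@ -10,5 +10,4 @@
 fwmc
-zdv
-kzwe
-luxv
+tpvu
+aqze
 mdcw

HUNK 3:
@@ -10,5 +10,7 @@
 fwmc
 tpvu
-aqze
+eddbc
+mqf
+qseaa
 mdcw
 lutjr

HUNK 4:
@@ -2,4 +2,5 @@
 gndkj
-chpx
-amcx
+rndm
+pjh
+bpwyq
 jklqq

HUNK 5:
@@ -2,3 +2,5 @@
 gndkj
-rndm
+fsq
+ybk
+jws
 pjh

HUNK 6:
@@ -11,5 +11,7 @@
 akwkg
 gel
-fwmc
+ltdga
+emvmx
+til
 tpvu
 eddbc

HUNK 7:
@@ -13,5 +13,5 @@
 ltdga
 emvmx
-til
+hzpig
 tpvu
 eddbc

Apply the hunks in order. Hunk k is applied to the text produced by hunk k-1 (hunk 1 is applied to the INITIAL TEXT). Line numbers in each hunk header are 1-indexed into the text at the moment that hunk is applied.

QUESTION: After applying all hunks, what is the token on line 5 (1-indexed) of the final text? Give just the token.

Answer: jws

Derivation:
Hunk 1: at line 7 remove [fiwhq,zxd] add [akwkg,gel,fwmc] -> 15 lines: ohmz gndkj chpx amcx jklqq qzea lspjk akwkg gel fwmc zdv kzwe luxv mdcw lutjr
Hunk 2: at line 10 remove [zdv,kzwe,luxv] add [tpvu,aqze] -> 14 lines: ohmz gndkj chpx amcx jklqq qzea lspjk akwkg gel fwmc tpvu aqze mdcw lutjr
Hunk 3: at line 10 remove [aqze] add [eddbc,mqf,qseaa] -> 16 lines: ohmz gndkj chpx amcx jklqq qzea lspjk akwkg gel fwmc tpvu eddbc mqf qseaa mdcw lutjr
Hunk 4: at line 2 remove [chpx,amcx] add [rndm,pjh,bpwyq] -> 17 lines: ohmz gndkj rndm pjh bpwyq jklqq qzea lspjk akwkg gel fwmc tpvu eddbc mqf qseaa mdcw lutjr
Hunk 5: at line 2 remove [rndm] add [fsq,ybk,jws] -> 19 lines: ohmz gndkj fsq ybk jws pjh bpwyq jklqq qzea lspjk akwkg gel fwmc tpvu eddbc mqf qseaa mdcw lutjr
Hunk 6: at line 11 remove [fwmc] add [ltdga,emvmx,til] -> 21 lines: ohmz gndkj fsq ybk jws pjh bpwyq jklqq qzea lspjk akwkg gel ltdga emvmx til tpvu eddbc mqf qseaa mdcw lutjr
Hunk 7: at line 13 remove [til] add [hzpig] -> 21 lines: ohmz gndkj fsq ybk jws pjh bpwyq jklqq qzea lspjk akwkg gel ltdga emvmx hzpig tpvu eddbc mqf qseaa mdcw lutjr
Final line 5: jws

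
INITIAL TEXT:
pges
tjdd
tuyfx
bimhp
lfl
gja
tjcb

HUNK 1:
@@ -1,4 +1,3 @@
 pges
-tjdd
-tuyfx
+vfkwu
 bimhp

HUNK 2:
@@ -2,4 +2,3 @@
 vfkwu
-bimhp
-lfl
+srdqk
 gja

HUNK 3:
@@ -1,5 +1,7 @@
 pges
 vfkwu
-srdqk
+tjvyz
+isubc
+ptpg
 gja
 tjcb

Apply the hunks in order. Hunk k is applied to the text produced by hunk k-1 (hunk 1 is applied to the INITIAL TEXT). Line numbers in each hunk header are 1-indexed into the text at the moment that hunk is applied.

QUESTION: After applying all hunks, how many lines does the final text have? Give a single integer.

Answer: 7

Derivation:
Hunk 1: at line 1 remove [tjdd,tuyfx] add [vfkwu] -> 6 lines: pges vfkwu bimhp lfl gja tjcb
Hunk 2: at line 2 remove [bimhp,lfl] add [srdqk] -> 5 lines: pges vfkwu srdqk gja tjcb
Hunk 3: at line 1 remove [srdqk] add [tjvyz,isubc,ptpg] -> 7 lines: pges vfkwu tjvyz isubc ptpg gja tjcb
Final line count: 7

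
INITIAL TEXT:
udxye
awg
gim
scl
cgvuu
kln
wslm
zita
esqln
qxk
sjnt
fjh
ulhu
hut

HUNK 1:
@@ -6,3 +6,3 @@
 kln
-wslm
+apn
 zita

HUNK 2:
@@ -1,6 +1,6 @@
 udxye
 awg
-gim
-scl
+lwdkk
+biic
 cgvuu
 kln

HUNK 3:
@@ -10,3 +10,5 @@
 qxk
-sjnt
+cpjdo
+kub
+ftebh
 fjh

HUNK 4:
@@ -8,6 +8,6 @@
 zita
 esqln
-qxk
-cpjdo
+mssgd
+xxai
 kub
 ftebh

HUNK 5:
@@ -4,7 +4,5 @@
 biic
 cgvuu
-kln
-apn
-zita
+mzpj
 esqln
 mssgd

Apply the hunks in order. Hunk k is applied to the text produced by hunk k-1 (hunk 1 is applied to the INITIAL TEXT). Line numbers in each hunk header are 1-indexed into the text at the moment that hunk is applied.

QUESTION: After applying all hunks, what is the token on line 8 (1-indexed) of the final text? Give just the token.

Answer: mssgd

Derivation:
Hunk 1: at line 6 remove [wslm] add [apn] -> 14 lines: udxye awg gim scl cgvuu kln apn zita esqln qxk sjnt fjh ulhu hut
Hunk 2: at line 1 remove [gim,scl] add [lwdkk,biic] -> 14 lines: udxye awg lwdkk biic cgvuu kln apn zita esqln qxk sjnt fjh ulhu hut
Hunk 3: at line 10 remove [sjnt] add [cpjdo,kub,ftebh] -> 16 lines: udxye awg lwdkk biic cgvuu kln apn zita esqln qxk cpjdo kub ftebh fjh ulhu hut
Hunk 4: at line 8 remove [qxk,cpjdo] add [mssgd,xxai] -> 16 lines: udxye awg lwdkk biic cgvuu kln apn zita esqln mssgd xxai kub ftebh fjh ulhu hut
Hunk 5: at line 4 remove [kln,apn,zita] add [mzpj] -> 14 lines: udxye awg lwdkk biic cgvuu mzpj esqln mssgd xxai kub ftebh fjh ulhu hut
Final line 8: mssgd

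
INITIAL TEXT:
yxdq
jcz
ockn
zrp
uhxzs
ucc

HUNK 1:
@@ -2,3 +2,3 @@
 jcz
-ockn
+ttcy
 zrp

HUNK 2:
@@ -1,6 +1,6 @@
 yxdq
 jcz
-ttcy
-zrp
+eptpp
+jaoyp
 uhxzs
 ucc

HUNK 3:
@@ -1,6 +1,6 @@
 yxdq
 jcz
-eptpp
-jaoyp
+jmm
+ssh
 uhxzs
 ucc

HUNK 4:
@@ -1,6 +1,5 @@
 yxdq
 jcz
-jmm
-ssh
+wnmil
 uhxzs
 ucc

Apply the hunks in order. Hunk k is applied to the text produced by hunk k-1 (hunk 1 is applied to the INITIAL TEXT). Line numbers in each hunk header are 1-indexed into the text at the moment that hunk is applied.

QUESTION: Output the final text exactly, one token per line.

Hunk 1: at line 2 remove [ockn] add [ttcy] -> 6 lines: yxdq jcz ttcy zrp uhxzs ucc
Hunk 2: at line 1 remove [ttcy,zrp] add [eptpp,jaoyp] -> 6 lines: yxdq jcz eptpp jaoyp uhxzs ucc
Hunk 3: at line 1 remove [eptpp,jaoyp] add [jmm,ssh] -> 6 lines: yxdq jcz jmm ssh uhxzs ucc
Hunk 4: at line 1 remove [jmm,ssh] add [wnmil] -> 5 lines: yxdq jcz wnmil uhxzs ucc

Answer: yxdq
jcz
wnmil
uhxzs
ucc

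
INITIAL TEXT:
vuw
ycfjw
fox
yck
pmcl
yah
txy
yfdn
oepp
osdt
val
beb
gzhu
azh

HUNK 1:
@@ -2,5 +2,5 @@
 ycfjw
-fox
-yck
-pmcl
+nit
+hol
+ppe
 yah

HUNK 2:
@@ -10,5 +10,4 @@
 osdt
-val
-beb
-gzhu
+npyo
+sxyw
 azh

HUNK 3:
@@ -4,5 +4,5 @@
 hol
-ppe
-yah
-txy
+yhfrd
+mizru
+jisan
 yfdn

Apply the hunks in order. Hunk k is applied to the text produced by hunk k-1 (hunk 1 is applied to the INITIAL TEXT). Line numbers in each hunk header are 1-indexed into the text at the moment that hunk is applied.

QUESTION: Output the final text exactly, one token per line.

Hunk 1: at line 2 remove [fox,yck,pmcl] add [nit,hol,ppe] -> 14 lines: vuw ycfjw nit hol ppe yah txy yfdn oepp osdt val beb gzhu azh
Hunk 2: at line 10 remove [val,beb,gzhu] add [npyo,sxyw] -> 13 lines: vuw ycfjw nit hol ppe yah txy yfdn oepp osdt npyo sxyw azh
Hunk 3: at line 4 remove [ppe,yah,txy] add [yhfrd,mizru,jisan] -> 13 lines: vuw ycfjw nit hol yhfrd mizru jisan yfdn oepp osdt npyo sxyw azh

Answer: vuw
ycfjw
nit
hol
yhfrd
mizru
jisan
yfdn
oepp
osdt
npyo
sxyw
azh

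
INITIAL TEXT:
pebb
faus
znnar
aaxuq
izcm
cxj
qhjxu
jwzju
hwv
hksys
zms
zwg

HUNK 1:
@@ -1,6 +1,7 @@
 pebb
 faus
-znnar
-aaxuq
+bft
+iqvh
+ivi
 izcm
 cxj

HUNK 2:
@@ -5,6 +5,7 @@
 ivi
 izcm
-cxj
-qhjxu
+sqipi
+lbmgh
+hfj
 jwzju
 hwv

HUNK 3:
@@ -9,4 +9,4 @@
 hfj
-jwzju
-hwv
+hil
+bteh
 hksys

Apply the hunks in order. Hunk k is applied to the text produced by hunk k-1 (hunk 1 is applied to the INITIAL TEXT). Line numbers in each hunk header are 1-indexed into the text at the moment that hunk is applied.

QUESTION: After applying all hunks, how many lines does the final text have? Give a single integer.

Answer: 14

Derivation:
Hunk 1: at line 1 remove [znnar,aaxuq] add [bft,iqvh,ivi] -> 13 lines: pebb faus bft iqvh ivi izcm cxj qhjxu jwzju hwv hksys zms zwg
Hunk 2: at line 5 remove [cxj,qhjxu] add [sqipi,lbmgh,hfj] -> 14 lines: pebb faus bft iqvh ivi izcm sqipi lbmgh hfj jwzju hwv hksys zms zwg
Hunk 3: at line 9 remove [jwzju,hwv] add [hil,bteh] -> 14 lines: pebb faus bft iqvh ivi izcm sqipi lbmgh hfj hil bteh hksys zms zwg
Final line count: 14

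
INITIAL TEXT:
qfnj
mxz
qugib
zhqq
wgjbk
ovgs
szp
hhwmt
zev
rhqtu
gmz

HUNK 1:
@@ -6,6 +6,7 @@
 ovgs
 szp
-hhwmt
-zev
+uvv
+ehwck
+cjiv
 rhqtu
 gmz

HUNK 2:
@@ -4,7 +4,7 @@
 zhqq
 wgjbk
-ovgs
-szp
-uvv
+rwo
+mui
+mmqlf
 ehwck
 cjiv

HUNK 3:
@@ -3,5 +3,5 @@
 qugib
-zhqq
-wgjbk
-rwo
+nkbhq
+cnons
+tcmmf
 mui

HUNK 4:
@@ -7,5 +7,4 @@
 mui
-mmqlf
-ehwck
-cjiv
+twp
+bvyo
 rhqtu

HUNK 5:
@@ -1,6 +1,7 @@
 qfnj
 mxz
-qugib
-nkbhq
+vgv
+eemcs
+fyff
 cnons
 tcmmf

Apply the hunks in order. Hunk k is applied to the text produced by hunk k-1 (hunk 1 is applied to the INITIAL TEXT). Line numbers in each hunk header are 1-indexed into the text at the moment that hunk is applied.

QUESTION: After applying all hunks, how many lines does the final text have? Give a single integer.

Hunk 1: at line 6 remove [hhwmt,zev] add [uvv,ehwck,cjiv] -> 12 lines: qfnj mxz qugib zhqq wgjbk ovgs szp uvv ehwck cjiv rhqtu gmz
Hunk 2: at line 4 remove [ovgs,szp,uvv] add [rwo,mui,mmqlf] -> 12 lines: qfnj mxz qugib zhqq wgjbk rwo mui mmqlf ehwck cjiv rhqtu gmz
Hunk 3: at line 3 remove [zhqq,wgjbk,rwo] add [nkbhq,cnons,tcmmf] -> 12 lines: qfnj mxz qugib nkbhq cnons tcmmf mui mmqlf ehwck cjiv rhqtu gmz
Hunk 4: at line 7 remove [mmqlf,ehwck,cjiv] add [twp,bvyo] -> 11 lines: qfnj mxz qugib nkbhq cnons tcmmf mui twp bvyo rhqtu gmz
Hunk 5: at line 1 remove [qugib,nkbhq] add [vgv,eemcs,fyff] -> 12 lines: qfnj mxz vgv eemcs fyff cnons tcmmf mui twp bvyo rhqtu gmz
Final line count: 12

Answer: 12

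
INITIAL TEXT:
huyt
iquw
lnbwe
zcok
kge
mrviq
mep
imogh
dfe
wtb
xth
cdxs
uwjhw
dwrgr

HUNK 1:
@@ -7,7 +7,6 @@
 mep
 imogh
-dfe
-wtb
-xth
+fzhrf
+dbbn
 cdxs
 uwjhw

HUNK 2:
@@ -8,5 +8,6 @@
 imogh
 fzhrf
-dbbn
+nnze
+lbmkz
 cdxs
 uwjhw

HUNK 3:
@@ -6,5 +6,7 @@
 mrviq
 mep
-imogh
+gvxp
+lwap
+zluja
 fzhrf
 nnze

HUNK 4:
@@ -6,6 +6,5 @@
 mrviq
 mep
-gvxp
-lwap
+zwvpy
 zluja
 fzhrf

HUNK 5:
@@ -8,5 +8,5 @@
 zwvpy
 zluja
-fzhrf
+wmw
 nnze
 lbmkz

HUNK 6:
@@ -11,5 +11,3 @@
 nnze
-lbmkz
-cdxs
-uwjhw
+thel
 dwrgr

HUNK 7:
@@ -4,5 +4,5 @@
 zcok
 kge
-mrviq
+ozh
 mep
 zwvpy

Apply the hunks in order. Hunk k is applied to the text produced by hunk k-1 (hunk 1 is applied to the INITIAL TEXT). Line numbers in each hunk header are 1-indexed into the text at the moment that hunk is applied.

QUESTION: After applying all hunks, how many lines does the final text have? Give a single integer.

Hunk 1: at line 7 remove [dfe,wtb,xth] add [fzhrf,dbbn] -> 13 lines: huyt iquw lnbwe zcok kge mrviq mep imogh fzhrf dbbn cdxs uwjhw dwrgr
Hunk 2: at line 8 remove [dbbn] add [nnze,lbmkz] -> 14 lines: huyt iquw lnbwe zcok kge mrviq mep imogh fzhrf nnze lbmkz cdxs uwjhw dwrgr
Hunk 3: at line 6 remove [imogh] add [gvxp,lwap,zluja] -> 16 lines: huyt iquw lnbwe zcok kge mrviq mep gvxp lwap zluja fzhrf nnze lbmkz cdxs uwjhw dwrgr
Hunk 4: at line 6 remove [gvxp,lwap] add [zwvpy] -> 15 lines: huyt iquw lnbwe zcok kge mrviq mep zwvpy zluja fzhrf nnze lbmkz cdxs uwjhw dwrgr
Hunk 5: at line 8 remove [fzhrf] add [wmw] -> 15 lines: huyt iquw lnbwe zcok kge mrviq mep zwvpy zluja wmw nnze lbmkz cdxs uwjhw dwrgr
Hunk 6: at line 11 remove [lbmkz,cdxs,uwjhw] add [thel] -> 13 lines: huyt iquw lnbwe zcok kge mrviq mep zwvpy zluja wmw nnze thel dwrgr
Hunk 7: at line 4 remove [mrviq] add [ozh] -> 13 lines: huyt iquw lnbwe zcok kge ozh mep zwvpy zluja wmw nnze thel dwrgr
Final line count: 13

Answer: 13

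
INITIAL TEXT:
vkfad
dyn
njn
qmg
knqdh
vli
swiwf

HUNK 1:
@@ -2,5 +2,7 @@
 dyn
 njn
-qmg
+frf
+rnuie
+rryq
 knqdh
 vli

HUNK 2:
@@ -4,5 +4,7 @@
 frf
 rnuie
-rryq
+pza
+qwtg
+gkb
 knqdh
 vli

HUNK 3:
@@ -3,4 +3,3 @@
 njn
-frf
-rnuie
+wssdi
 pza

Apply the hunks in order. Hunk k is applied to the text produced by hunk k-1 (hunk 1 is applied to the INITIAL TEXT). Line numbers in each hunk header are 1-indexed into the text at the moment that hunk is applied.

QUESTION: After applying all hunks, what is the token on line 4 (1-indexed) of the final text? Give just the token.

Answer: wssdi

Derivation:
Hunk 1: at line 2 remove [qmg] add [frf,rnuie,rryq] -> 9 lines: vkfad dyn njn frf rnuie rryq knqdh vli swiwf
Hunk 2: at line 4 remove [rryq] add [pza,qwtg,gkb] -> 11 lines: vkfad dyn njn frf rnuie pza qwtg gkb knqdh vli swiwf
Hunk 3: at line 3 remove [frf,rnuie] add [wssdi] -> 10 lines: vkfad dyn njn wssdi pza qwtg gkb knqdh vli swiwf
Final line 4: wssdi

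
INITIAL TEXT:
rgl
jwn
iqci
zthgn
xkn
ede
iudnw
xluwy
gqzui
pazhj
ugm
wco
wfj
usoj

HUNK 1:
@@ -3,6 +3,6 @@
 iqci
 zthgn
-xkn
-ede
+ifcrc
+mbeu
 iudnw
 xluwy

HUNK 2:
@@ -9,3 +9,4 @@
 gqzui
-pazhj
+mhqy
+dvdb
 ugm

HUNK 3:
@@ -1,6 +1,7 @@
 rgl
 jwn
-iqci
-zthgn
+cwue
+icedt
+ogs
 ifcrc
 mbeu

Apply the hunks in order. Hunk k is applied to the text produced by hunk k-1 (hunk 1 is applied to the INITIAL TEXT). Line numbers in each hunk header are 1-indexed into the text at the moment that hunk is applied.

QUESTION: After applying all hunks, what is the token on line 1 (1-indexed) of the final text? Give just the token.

Answer: rgl

Derivation:
Hunk 1: at line 3 remove [xkn,ede] add [ifcrc,mbeu] -> 14 lines: rgl jwn iqci zthgn ifcrc mbeu iudnw xluwy gqzui pazhj ugm wco wfj usoj
Hunk 2: at line 9 remove [pazhj] add [mhqy,dvdb] -> 15 lines: rgl jwn iqci zthgn ifcrc mbeu iudnw xluwy gqzui mhqy dvdb ugm wco wfj usoj
Hunk 3: at line 1 remove [iqci,zthgn] add [cwue,icedt,ogs] -> 16 lines: rgl jwn cwue icedt ogs ifcrc mbeu iudnw xluwy gqzui mhqy dvdb ugm wco wfj usoj
Final line 1: rgl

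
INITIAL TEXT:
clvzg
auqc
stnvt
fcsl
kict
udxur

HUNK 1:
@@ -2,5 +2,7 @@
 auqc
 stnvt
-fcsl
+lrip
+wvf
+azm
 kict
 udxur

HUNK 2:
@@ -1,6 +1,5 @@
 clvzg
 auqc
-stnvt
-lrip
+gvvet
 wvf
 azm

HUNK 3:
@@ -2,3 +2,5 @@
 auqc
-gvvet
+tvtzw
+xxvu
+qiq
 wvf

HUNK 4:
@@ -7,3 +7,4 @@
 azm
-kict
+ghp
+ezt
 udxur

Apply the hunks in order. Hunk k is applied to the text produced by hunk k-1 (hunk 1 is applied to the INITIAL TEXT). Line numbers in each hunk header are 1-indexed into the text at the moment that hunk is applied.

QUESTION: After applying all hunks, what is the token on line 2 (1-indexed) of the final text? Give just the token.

Hunk 1: at line 2 remove [fcsl] add [lrip,wvf,azm] -> 8 lines: clvzg auqc stnvt lrip wvf azm kict udxur
Hunk 2: at line 1 remove [stnvt,lrip] add [gvvet] -> 7 lines: clvzg auqc gvvet wvf azm kict udxur
Hunk 3: at line 2 remove [gvvet] add [tvtzw,xxvu,qiq] -> 9 lines: clvzg auqc tvtzw xxvu qiq wvf azm kict udxur
Hunk 4: at line 7 remove [kict] add [ghp,ezt] -> 10 lines: clvzg auqc tvtzw xxvu qiq wvf azm ghp ezt udxur
Final line 2: auqc

Answer: auqc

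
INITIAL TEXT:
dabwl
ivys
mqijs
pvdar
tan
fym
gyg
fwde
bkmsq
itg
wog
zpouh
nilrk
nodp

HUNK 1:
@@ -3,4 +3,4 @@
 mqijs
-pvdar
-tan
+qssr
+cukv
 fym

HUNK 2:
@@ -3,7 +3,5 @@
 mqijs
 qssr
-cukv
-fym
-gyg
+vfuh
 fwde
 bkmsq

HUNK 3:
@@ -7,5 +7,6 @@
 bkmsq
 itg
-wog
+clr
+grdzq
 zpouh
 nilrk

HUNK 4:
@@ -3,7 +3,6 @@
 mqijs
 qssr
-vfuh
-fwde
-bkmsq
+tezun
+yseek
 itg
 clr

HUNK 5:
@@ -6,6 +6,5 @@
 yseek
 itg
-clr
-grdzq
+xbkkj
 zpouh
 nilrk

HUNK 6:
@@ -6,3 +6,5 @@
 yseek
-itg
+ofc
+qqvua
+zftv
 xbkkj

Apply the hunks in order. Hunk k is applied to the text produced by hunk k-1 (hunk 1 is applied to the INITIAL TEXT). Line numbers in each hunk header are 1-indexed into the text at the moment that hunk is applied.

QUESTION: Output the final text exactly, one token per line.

Answer: dabwl
ivys
mqijs
qssr
tezun
yseek
ofc
qqvua
zftv
xbkkj
zpouh
nilrk
nodp

Derivation:
Hunk 1: at line 3 remove [pvdar,tan] add [qssr,cukv] -> 14 lines: dabwl ivys mqijs qssr cukv fym gyg fwde bkmsq itg wog zpouh nilrk nodp
Hunk 2: at line 3 remove [cukv,fym,gyg] add [vfuh] -> 12 lines: dabwl ivys mqijs qssr vfuh fwde bkmsq itg wog zpouh nilrk nodp
Hunk 3: at line 7 remove [wog] add [clr,grdzq] -> 13 lines: dabwl ivys mqijs qssr vfuh fwde bkmsq itg clr grdzq zpouh nilrk nodp
Hunk 4: at line 3 remove [vfuh,fwde,bkmsq] add [tezun,yseek] -> 12 lines: dabwl ivys mqijs qssr tezun yseek itg clr grdzq zpouh nilrk nodp
Hunk 5: at line 6 remove [clr,grdzq] add [xbkkj] -> 11 lines: dabwl ivys mqijs qssr tezun yseek itg xbkkj zpouh nilrk nodp
Hunk 6: at line 6 remove [itg] add [ofc,qqvua,zftv] -> 13 lines: dabwl ivys mqijs qssr tezun yseek ofc qqvua zftv xbkkj zpouh nilrk nodp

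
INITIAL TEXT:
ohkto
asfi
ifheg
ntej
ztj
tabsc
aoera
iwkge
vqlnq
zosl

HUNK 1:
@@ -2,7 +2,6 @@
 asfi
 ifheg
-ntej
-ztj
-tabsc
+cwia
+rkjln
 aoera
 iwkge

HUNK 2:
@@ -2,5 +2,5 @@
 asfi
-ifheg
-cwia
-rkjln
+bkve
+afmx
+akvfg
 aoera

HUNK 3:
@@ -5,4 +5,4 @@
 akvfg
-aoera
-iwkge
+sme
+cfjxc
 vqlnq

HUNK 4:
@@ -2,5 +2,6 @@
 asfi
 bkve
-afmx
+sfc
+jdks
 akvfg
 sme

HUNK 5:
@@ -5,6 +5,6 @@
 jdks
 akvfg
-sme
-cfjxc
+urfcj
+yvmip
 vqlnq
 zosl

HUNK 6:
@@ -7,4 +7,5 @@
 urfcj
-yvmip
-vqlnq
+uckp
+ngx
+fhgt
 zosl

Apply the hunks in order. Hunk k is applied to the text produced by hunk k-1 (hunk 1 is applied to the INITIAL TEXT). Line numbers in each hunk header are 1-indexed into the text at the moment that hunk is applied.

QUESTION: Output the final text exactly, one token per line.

Answer: ohkto
asfi
bkve
sfc
jdks
akvfg
urfcj
uckp
ngx
fhgt
zosl

Derivation:
Hunk 1: at line 2 remove [ntej,ztj,tabsc] add [cwia,rkjln] -> 9 lines: ohkto asfi ifheg cwia rkjln aoera iwkge vqlnq zosl
Hunk 2: at line 2 remove [ifheg,cwia,rkjln] add [bkve,afmx,akvfg] -> 9 lines: ohkto asfi bkve afmx akvfg aoera iwkge vqlnq zosl
Hunk 3: at line 5 remove [aoera,iwkge] add [sme,cfjxc] -> 9 lines: ohkto asfi bkve afmx akvfg sme cfjxc vqlnq zosl
Hunk 4: at line 2 remove [afmx] add [sfc,jdks] -> 10 lines: ohkto asfi bkve sfc jdks akvfg sme cfjxc vqlnq zosl
Hunk 5: at line 5 remove [sme,cfjxc] add [urfcj,yvmip] -> 10 lines: ohkto asfi bkve sfc jdks akvfg urfcj yvmip vqlnq zosl
Hunk 6: at line 7 remove [yvmip,vqlnq] add [uckp,ngx,fhgt] -> 11 lines: ohkto asfi bkve sfc jdks akvfg urfcj uckp ngx fhgt zosl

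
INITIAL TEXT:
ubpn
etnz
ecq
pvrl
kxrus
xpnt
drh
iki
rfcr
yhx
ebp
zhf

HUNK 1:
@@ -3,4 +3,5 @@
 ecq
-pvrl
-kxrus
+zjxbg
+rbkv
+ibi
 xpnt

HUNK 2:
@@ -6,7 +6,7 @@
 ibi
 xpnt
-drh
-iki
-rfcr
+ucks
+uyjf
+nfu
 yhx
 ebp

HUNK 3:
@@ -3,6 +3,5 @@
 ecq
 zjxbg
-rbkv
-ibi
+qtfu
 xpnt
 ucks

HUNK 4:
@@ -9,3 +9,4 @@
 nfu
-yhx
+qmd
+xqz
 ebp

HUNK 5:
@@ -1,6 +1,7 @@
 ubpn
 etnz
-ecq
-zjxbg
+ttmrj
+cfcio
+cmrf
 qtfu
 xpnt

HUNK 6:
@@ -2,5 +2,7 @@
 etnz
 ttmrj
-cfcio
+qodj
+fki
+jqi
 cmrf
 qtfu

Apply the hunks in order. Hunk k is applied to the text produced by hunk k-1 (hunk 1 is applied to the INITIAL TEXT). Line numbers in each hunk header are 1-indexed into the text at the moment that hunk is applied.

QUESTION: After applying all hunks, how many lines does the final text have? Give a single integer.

Hunk 1: at line 3 remove [pvrl,kxrus] add [zjxbg,rbkv,ibi] -> 13 lines: ubpn etnz ecq zjxbg rbkv ibi xpnt drh iki rfcr yhx ebp zhf
Hunk 2: at line 6 remove [drh,iki,rfcr] add [ucks,uyjf,nfu] -> 13 lines: ubpn etnz ecq zjxbg rbkv ibi xpnt ucks uyjf nfu yhx ebp zhf
Hunk 3: at line 3 remove [rbkv,ibi] add [qtfu] -> 12 lines: ubpn etnz ecq zjxbg qtfu xpnt ucks uyjf nfu yhx ebp zhf
Hunk 4: at line 9 remove [yhx] add [qmd,xqz] -> 13 lines: ubpn etnz ecq zjxbg qtfu xpnt ucks uyjf nfu qmd xqz ebp zhf
Hunk 5: at line 1 remove [ecq,zjxbg] add [ttmrj,cfcio,cmrf] -> 14 lines: ubpn etnz ttmrj cfcio cmrf qtfu xpnt ucks uyjf nfu qmd xqz ebp zhf
Hunk 6: at line 2 remove [cfcio] add [qodj,fki,jqi] -> 16 lines: ubpn etnz ttmrj qodj fki jqi cmrf qtfu xpnt ucks uyjf nfu qmd xqz ebp zhf
Final line count: 16

Answer: 16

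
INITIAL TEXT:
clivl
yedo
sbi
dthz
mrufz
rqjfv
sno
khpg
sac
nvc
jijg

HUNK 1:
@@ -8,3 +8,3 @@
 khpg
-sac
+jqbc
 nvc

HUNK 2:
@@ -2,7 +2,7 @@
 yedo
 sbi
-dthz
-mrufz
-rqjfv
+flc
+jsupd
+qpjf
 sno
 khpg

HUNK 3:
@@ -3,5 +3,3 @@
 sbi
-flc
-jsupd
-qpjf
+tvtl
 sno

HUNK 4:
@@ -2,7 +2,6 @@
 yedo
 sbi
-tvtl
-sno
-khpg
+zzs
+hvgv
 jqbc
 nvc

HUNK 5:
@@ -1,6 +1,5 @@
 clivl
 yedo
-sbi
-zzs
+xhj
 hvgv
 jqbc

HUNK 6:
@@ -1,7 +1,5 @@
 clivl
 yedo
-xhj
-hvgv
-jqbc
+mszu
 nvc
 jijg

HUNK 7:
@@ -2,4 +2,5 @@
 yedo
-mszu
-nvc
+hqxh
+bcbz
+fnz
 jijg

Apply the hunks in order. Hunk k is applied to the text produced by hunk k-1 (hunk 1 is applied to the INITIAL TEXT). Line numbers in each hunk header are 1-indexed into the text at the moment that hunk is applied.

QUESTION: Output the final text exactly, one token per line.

Hunk 1: at line 8 remove [sac] add [jqbc] -> 11 lines: clivl yedo sbi dthz mrufz rqjfv sno khpg jqbc nvc jijg
Hunk 2: at line 2 remove [dthz,mrufz,rqjfv] add [flc,jsupd,qpjf] -> 11 lines: clivl yedo sbi flc jsupd qpjf sno khpg jqbc nvc jijg
Hunk 3: at line 3 remove [flc,jsupd,qpjf] add [tvtl] -> 9 lines: clivl yedo sbi tvtl sno khpg jqbc nvc jijg
Hunk 4: at line 2 remove [tvtl,sno,khpg] add [zzs,hvgv] -> 8 lines: clivl yedo sbi zzs hvgv jqbc nvc jijg
Hunk 5: at line 1 remove [sbi,zzs] add [xhj] -> 7 lines: clivl yedo xhj hvgv jqbc nvc jijg
Hunk 6: at line 1 remove [xhj,hvgv,jqbc] add [mszu] -> 5 lines: clivl yedo mszu nvc jijg
Hunk 7: at line 2 remove [mszu,nvc] add [hqxh,bcbz,fnz] -> 6 lines: clivl yedo hqxh bcbz fnz jijg

Answer: clivl
yedo
hqxh
bcbz
fnz
jijg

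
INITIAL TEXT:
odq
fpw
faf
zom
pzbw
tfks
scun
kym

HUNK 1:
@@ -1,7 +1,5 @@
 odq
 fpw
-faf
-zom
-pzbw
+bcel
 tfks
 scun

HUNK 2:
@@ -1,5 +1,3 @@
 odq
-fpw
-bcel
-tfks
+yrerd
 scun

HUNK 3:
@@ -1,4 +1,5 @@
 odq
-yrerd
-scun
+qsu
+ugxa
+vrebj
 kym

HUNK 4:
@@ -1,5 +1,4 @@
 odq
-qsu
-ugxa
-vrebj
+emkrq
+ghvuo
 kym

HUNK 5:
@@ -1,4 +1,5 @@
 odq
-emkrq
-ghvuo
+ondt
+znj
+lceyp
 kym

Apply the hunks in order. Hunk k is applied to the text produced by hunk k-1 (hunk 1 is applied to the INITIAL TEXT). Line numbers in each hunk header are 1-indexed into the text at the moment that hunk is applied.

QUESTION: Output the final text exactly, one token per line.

Hunk 1: at line 1 remove [faf,zom,pzbw] add [bcel] -> 6 lines: odq fpw bcel tfks scun kym
Hunk 2: at line 1 remove [fpw,bcel,tfks] add [yrerd] -> 4 lines: odq yrerd scun kym
Hunk 3: at line 1 remove [yrerd,scun] add [qsu,ugxa,vrebj] -> 5 lines: odq qsu ugxa vrebj kym
Hunk 4: at line 1 remove [qsu,ugxa,vrebj] add [emkrq,ghvuo] -> 4 lines: odq emkrq ghvuo kym
Hunk 5: at line 1 remove [emkrq,ghvuo] add [ondt,znj,lceyp] -> 5 lines: odq ondt znj lceyp kym

Answer: odq
ondt
znj
lceyp
kym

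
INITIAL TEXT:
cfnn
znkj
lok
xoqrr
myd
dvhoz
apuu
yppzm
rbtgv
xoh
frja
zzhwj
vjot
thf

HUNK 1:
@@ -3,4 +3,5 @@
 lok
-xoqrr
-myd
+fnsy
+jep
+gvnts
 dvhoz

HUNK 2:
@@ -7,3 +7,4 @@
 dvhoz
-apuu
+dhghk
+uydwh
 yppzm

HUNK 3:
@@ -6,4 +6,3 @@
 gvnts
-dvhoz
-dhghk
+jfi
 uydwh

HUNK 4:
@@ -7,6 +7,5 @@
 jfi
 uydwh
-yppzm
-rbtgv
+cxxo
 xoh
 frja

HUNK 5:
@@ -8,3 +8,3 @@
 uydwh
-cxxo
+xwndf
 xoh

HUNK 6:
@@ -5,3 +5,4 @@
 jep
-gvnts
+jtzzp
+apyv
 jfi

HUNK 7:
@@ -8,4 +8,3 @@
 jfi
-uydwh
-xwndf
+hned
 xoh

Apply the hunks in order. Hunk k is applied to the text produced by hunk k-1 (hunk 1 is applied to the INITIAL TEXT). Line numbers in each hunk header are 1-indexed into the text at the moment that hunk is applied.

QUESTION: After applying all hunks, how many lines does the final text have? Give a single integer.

Answer: 14

Derivation:
Hunk 1: at line 3 remove [xoqrr,myd] add [fnsy,jep,gvnts] -> 15 lines: cfnn znkj lok fnsy jep gvnts dvhoz apuu yppzm rbtgv xoh frja zzhwj vjot thf
Hunk 2: at line 7 remove [apuu] add [dhghk,uydwh] -> 16 lines: cfnn znkj lok fnsy jep gvnts dvhoz dhghk uydwh yppzm rbtgv xoh frja zzhwj vjot thf
Hunk 3: at line 6 remove [dvhoz,dhghk] add [jfi] -> 15 lines: cfnn znkj lok fnsy jep gvnts jfi uydwh yppzm rbtgv xoh frja zzhwj vjot thf
Hunk 4: at line 7 remove [yppzm,rbtgv] add [cxxo] -> 14 lines: cfnn znkj lok fnsy jep gvnts jfi uydwh cxxo xoh frja zzhwj vjot thf
Hunk 5: at line 8 remove [cxxo] add [xwndf] -> 14 lines: cfnn znkj lok fnsy jep gvnts jfi uydwh xwndf xoh frja zzhwj vjot thf
Hunk 6: at line 5 remove [gvnts] add [jtzzp,apyv] -> 15 lines: cfnn znkj lok fnsy jep jtzzp apyv jfi uydwh xwndf xoh frja zzhwj vjot thf
Hunk 7: at line 8 remove [uydwh,xwndf] add [hned] -> 14 lines: cfnn znkj lok fnsy jep jtzzp apyv jfi hned xoh frja zzhwj vjot thf
Final line count: 14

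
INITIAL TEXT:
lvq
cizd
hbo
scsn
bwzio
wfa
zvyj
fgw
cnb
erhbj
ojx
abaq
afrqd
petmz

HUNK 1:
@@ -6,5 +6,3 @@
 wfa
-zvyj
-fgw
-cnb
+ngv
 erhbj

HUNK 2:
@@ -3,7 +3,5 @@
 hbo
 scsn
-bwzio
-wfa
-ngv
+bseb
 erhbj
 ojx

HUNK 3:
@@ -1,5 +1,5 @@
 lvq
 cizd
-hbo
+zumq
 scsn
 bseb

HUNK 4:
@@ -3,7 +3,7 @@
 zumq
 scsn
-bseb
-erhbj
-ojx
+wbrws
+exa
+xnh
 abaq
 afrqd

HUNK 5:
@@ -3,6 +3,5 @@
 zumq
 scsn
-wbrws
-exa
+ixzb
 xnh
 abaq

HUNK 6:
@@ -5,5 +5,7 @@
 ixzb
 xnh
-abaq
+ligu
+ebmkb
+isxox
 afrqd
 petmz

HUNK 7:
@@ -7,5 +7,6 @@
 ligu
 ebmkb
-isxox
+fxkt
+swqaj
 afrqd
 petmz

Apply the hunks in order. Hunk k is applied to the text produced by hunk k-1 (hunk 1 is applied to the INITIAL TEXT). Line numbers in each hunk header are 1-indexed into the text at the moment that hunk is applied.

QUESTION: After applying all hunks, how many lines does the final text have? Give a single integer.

Answer: 12

Derivation:
Hunk 1: at line 6 remove [zvyj,fgw,cnb] add [ngv] -> 12 lines: lvq cizd hbo scsn bwzio wfa ngv erhbj ojx abaq afrqd petmz
Hunk 2: at line 3 remove [bwzio,wfa,ngv] add [bseb] -> 10 lines: lvq cizd hbo scsn bseb erhbj ojx abaq afrqd petmz
Hunk 3: at line 1 remove [hbo] add [zumq] -> 10 lines: lvq cizd zumq scsn bseb erhbj ojx abaq afrqd petmz
Hunk 4: at line 3 remove [bseb,erhbj,ojx] add [wbrws,exa,xnh] -> 10 lines: lvq cizd zumq scsn wbrws exa xnh abaq afrqd petmz
Hunk 5: at line 3 remove [wbrws,exa] add [ixzb] -> 9 lines: lvq cizd zumq scsn ixzb xnh abaq afrqd petmz
Hunk 6: at line 5 remove [abaq] add [ligu,ebmkb,isxox] -> 11 lines: lvq cizd zumq scsn ixzb xnh ligu ebmkb isxox afrqd petmz
Hunk 7: at line 7 remove [isxox] add [fxkt,swqaj] -> 12 lines: lvq cizd zumq scsn ixzb xnh ligu ebmkb fxkt swqaj afrqd petmz
Final line count: 12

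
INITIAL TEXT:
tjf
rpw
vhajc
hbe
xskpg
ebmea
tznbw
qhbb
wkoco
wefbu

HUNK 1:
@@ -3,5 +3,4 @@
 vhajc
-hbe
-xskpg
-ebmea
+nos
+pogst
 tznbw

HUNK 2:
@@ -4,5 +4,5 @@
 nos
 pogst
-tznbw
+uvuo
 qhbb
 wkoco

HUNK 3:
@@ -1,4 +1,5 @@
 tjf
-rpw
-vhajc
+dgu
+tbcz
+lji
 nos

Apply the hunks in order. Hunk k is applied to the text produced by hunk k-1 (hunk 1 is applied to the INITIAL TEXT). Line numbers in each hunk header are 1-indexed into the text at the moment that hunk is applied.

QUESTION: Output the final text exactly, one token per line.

Hunk 1: at line 3 remove [hbe,xskpg,ebmea] add [nos,pogst] -> 9 lines: tjf rpw vhajc nos pogst tznbw qhbb wkoco wefbu
Hunk 2: at line 4 remove [tznbw] add [uvuo] -> 9 lines: tjf rpw vhajc nos pogst uvuo qhbb wkoco wefbu
Hunk 3: at line 1 remove [rpw,vhajc] add [dgu,tbcz,lji] -> 10 lines: tjf dgu tbcz lji nos pogst uvuo qhbb wkoco wefbu

Answer: tjf
dgu
tbcz
lji
nos
pogst
uvuo
qhbb
wkoco
wefbu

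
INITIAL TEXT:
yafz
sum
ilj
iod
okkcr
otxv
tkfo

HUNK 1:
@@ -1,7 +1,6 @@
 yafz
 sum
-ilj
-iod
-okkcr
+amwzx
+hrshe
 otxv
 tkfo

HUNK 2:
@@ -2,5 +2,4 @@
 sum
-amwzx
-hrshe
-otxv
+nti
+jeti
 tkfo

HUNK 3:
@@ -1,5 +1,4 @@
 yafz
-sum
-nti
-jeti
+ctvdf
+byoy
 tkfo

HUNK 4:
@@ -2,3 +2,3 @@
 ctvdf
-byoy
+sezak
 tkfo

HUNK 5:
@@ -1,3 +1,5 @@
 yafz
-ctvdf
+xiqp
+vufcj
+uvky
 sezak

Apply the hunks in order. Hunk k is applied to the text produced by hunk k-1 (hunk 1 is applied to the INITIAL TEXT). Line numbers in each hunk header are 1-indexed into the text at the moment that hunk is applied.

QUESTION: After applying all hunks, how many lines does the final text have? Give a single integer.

Hunk 1: at line 1 remove [ilj,iod,okkcr] add [amwzx,hrshe] -> 6 lines: yafz sum amwzx hrshe otxv tkfo
Hunk 2: at line 2 remove [amwzx,hrshe,otxv] add [nti,jeti] -> 5 lines: yafz sum nti jeti tkfo
Hunk 3: at line 1 remove [sum,nti,jeti] add [ctvdf,byoy] -> 4 lines: yafz ctvdf byoy tkfo
Hunk 4: at line 2 remove [byoy] add [sezak] -> 4 lines: yafz ctvdf sezak tkfo
Hunk 5: at line 1 remove [ctvdf] add [xiqp,vufcj,uvky] -> 6 lines: yafz xiqp vufcj uvky sezak tkfo
Final line count: 6

Answer: 6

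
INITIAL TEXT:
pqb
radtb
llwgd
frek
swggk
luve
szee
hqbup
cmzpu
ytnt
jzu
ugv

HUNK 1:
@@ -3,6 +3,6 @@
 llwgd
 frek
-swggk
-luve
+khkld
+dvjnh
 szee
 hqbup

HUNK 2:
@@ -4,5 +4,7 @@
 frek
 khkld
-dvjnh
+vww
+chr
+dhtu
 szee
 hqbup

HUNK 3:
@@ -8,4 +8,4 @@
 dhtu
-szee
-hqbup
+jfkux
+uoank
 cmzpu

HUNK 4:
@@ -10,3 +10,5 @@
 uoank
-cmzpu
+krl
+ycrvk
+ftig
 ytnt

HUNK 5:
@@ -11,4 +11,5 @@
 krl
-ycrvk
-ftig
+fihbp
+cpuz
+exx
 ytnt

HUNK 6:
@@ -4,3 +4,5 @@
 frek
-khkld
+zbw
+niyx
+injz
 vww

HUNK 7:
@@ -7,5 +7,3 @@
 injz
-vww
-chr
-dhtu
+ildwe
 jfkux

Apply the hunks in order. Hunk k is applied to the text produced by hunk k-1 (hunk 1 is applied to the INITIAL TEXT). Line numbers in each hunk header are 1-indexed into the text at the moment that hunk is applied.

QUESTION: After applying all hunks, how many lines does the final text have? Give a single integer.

Answer: 17

Derivation:
Hunk 1: at line 3 remove [swggk,luve] add [khkld,dvjnh] -> 12 lines: pqb radtb llwgd frek khkld dvjnh szee hqbup cmzpu ytnt jzu ugv
Hunk 2: at line 4 remove [dvjnh] add [vww,chr,dhtu] -> 14 lines: pqb radtb llwgd frek khkld vww chr dhtu szee hqbup cmzpu ytnt jzu ugv
Hunk 3: at line 8 remove [szee,hqbup] add [jfkux,uoank] -> 14 lines: pqb radtb llwgd frek khkld vww chr dhtu jfkux uoank cmzpu ytnt jzu ugv
Hunk 4: at line 10 remove [cmzpu] add [krl,ycrvk,ftig] -> 16 lines: pqb radtb llwgd frek khkld vww chr dhtu jfkux uoank krl ycrvk ftig ytnt jzu ugv
Hunk 5: at line 11 remove [ycrvk,ftig] add [fihbp,cpuz,exx] -> 17 lines: pqb radtb llwgd frek khkld vww chr dhtu jfkux uoank krl fihbp cpuz exx ytnt jzu ugv
Hunk 6: at line 4 remove [khkld] add [zbw,niyx,injz] -> 19 lines: pqb radtb llwgd frek zbw niyx injz vww chr dhtu jfkux uoank krl fihbp cpuz exx ytnt jzu ugv
Hunk 7: at line 7 remove [vww,chr,dhtu] add [ildwe] -> 17 lines: pqb radtb llwgd frek zbw niyx injz ildwe jfkux uoank krl fihbp cpuz exx ytnt jzu ugv
Final line count: 17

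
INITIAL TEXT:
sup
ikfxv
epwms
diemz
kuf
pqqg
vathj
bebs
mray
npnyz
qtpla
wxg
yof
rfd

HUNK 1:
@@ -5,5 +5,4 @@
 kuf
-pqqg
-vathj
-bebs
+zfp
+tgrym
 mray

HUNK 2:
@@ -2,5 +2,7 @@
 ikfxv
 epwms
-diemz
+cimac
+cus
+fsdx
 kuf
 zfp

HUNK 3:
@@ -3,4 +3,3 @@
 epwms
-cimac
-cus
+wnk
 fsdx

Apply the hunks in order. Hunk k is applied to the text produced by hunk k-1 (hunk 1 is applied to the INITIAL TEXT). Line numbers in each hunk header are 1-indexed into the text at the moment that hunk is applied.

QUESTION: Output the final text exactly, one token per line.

Answer: sup
ikfxv
epwms
wnk
fsdx
kuf
zfp
tgrym
mray
npnyz
qtpla
wxg
yof
rfd

Derivation:
Hunk 1: at line 5 remove [pqqg,vathj,bebs] add [zfp,tgrym] -> 13 lines: sup ikfxv epwms diemz kuf zfp tgrym mray npnyz qtpla wxg yof rfd
Hunk 2: at line 2 remove [diemz] add [cimac,cus,fsdx] -> 15 lines: sup ikfxv epwms cimac cus fsdx kuf zfp tgrym mray npnyz qtpla wxg yof rfd
Hunk 3: at line 3 remove [cimac,cus] add [wnk] -> 14 lines: sup ikfxv epwms wnk fsdx kuf zfp tgrym mray npnyz qtpla wxg yof rfd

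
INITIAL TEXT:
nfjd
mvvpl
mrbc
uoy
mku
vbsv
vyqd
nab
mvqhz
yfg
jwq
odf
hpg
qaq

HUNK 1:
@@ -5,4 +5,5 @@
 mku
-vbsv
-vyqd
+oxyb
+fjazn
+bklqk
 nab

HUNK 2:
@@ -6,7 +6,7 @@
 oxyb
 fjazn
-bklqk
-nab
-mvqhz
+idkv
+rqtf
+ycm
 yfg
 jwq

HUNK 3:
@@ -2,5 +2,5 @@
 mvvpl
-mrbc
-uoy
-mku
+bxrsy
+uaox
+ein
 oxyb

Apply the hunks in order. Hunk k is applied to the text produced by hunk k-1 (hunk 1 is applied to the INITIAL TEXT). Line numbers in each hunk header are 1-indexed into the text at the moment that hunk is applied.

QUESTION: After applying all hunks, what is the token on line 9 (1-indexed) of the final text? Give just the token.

Answer: rqtf

Derivation:
Hunk 1: at line 5 remove [vbsv,vyqd] add [oxyb,fjazn,bklqk] -> 15 lines: nfjd mvvpl mrbc uoy mku oxyb fjazn bklqk nab mvqhz yfg jwq odf hpg qaq
Hunk 2: at line 6 remove [bklqk,nab,mvqhz] add [idkv,rqtf,ycm] -> 15 lines: nfjd mvvpl mrbc uoy mku oxyb fjazn idkv rqtf ycm yfg jwq odf hpg qaq
Hunk 3: at line 2 remove [mrbc,uoy,mku] add [bxrsy,uaox,ein] -> 15 lines: nfjd mvvpl bxrsy uaox ein oxyb fjazn idkv rqtf ycm yfg jwq odf hpg qaq
Final line 9: rqtf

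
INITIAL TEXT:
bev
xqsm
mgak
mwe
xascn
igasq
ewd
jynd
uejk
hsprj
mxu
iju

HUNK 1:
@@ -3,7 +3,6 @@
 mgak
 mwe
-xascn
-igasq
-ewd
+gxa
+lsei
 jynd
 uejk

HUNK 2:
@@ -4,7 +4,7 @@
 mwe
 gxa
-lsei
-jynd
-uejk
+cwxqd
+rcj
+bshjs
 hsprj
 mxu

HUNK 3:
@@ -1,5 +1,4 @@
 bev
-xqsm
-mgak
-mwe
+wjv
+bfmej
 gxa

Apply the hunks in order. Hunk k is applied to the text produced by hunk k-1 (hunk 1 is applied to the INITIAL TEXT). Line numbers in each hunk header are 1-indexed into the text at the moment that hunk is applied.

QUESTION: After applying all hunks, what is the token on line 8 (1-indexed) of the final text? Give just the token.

Answer: hsprj

Derivation:
Hunk 1: at line 3 remove [xascn,igasq,ewd] add [gxa,lsei] -> 11 lines: bev xqsm mgak mwe gxa lsei jynd uejk hsprj mxu iju
Hunk 2: at line 4 remove [lsei,jynd,uejk] add [cwxqd,rcj,bshjs] -> 11 lines: bev xqsm mgak mwe gxa cwxqd rcj bshjs hsprj mxu iju
Hunk 3: at line 1 remove [xqsm,mgak,mwe] add [wjv,bfmej] -> 10 lines: bev wjv bfmej gxa cwxqd rcj bshjs hsprj mxu iju
Final line 8: hsprj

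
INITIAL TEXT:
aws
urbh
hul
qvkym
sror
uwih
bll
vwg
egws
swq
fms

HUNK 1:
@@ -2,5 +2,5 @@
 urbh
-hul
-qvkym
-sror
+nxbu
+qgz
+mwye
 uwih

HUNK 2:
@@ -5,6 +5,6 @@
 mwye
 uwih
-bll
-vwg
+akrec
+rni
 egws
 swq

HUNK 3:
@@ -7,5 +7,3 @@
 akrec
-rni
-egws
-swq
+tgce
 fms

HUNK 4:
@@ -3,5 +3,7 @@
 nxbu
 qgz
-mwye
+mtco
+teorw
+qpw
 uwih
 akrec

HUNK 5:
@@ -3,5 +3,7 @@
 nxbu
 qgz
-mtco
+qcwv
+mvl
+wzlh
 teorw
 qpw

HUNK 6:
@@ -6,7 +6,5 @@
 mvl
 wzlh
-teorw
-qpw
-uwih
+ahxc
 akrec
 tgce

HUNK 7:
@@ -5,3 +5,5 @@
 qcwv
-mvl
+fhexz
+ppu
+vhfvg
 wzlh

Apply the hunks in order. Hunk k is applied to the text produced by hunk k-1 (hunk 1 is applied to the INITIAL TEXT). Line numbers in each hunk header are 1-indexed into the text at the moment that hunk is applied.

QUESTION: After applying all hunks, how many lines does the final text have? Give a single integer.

Hunk 1: at line 2 remove [hul,qvkym,sror] add [nxbu,qgz,mwye] -> 11 lines: aws urbh nxbu qgz mwye uwih bll vwg egws swq fms
Hunk 2: at line 5 remove [bll,vwg] add [akrec,rni] -> 11 lines: aws urbh nxbu qgz mwye uwih akrec rni egws swq fms
Hunk 3: at line 7 remove [rni,egws,swq] add [tgce] -> 9 lines: aws urbh nxbu qgz mwye uwih akrec tgce fms
Hunk 4: at line 3 remove [mwye] add [mtco,teorw,qpw] -> 11 lines: aws urbh nxbu qgz mtco teorw qpw uwih akrec tgce fms
Hunk 5: at line 3 remove [mtco] add [qcwv,mvl,wzlh] -> 13 lines: aws urbh nxbu qgz qcwv mvl wzlh teorw qpw uwih akrec tgce fms
Hunk 6: at line 6 remove [teorw,qpw,uwih] add [ahxc] -> 11 lines: aws urbh nxbu qgz qcwv mvl wzlh ahxc akrec tgce fms
Hunk 7: at line 5 remove [mvl] add [fhexz,ppu,vhfvg] -> 13 lines: aws urbh nxbu qgz qcwv fhexz ppu vhfvg wzlh ahxc akrec tgce fms
Final line count: 13

Answer: 13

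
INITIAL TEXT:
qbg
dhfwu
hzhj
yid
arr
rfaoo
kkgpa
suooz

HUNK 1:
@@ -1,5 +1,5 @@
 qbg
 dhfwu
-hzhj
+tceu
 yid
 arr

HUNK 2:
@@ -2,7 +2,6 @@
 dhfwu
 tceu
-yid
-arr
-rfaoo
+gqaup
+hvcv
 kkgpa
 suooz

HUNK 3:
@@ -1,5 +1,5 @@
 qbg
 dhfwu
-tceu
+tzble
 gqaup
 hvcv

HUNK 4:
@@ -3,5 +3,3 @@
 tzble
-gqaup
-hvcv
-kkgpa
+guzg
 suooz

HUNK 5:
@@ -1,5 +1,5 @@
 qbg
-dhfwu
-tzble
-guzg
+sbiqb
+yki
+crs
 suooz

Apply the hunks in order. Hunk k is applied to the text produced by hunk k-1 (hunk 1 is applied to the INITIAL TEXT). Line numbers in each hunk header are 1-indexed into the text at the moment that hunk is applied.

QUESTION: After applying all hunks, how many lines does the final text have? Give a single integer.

Answer: 5

Derivation:
Hunk 1: at line 1 remove [hzhj] add [tceu] -> 8 lines: qbg dhfwu tceu yid arr rfaoo kkgpa suooz
Hunk 2: at line 2 remove [yid,arr,rfaoo] add [gqaup,hvcv] -> 7 lines: qbg dhfwu tceu gqaup hvcv kkgpa suooz
Hunk 3: at line 1 remove [tceu] add [tzble] -> 7 lines: qbg dhfwu tzble gqaup hvcv kkgpa suooz
Hunk 4: at line 3 remove [gqaup,hvcv,kkgpa] add [guzg] -> 5 lines: qbg dhfwu tzble guzg suooz
Hunk 5: at line 1 remove [dhfwu,tzble,guzg] add [sbiqb,yki,crs] -> 5 lines: qbg sbiqb yki crs suooz
Final line count: 5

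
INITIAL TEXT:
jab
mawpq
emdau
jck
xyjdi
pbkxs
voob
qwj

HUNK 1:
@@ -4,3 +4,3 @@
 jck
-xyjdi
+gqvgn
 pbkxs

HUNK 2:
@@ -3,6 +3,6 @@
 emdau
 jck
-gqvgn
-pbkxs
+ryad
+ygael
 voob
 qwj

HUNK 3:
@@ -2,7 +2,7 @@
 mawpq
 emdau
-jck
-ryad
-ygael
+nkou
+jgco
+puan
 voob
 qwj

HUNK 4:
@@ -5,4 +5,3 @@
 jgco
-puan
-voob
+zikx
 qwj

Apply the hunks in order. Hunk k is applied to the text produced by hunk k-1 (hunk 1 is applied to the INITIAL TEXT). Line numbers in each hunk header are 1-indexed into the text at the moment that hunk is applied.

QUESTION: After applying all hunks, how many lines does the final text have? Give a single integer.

Answer: 7

Derivation:
Hunk 1: at line 4 remove [xyjdi] add [gqvgn] -> 8 lines: jab mawpq emdau jck gqvgn pbkxs voob qwj
Hunk 2: at line 3 remove [gqvgn,pbkxs] add [ryad,ygael] -> 8 lines: jab mawpq emdau jck ryad ygael voob qwj
Hunk 3: at line 2 remove [jck,ryad,ygael] add [nkou,jgco,puan] -> 8 lines: jab mawpq emdau nkou jgco puan voob qwj
Hunk 4: at line 5 remove [puan,voob] add [zikx] -> 7 lines: jab mawpq emdau nkou jgco zikx qwj
Final line count: 7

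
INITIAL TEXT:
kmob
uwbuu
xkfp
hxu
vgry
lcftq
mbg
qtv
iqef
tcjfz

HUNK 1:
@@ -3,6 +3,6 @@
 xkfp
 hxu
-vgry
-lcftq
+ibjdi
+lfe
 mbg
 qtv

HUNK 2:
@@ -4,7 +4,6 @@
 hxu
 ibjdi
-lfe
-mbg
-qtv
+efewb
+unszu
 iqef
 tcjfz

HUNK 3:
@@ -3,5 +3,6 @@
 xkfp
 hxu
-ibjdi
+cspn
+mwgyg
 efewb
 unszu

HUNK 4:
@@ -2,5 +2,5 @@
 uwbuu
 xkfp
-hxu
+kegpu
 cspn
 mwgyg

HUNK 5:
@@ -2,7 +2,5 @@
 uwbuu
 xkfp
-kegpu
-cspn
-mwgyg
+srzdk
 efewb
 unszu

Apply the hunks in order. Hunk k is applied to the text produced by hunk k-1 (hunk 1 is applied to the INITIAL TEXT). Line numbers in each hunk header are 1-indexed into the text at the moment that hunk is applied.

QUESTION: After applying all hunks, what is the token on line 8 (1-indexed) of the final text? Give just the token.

Hunk 1: at line 3 remove [vgry,lcftq] add [ibjdi,lfe] -> 10 lines: kmob uwbuu xkfp hxu ibjdi lfe mbg qtv iqef tcjfz
Hunk 2: at line 4 remove [lfe,mbg,qtv] add [efewb,unszu] -> 9 lines: kmob uwbuu xkfp hxu ibjdi efewb unszu iqef tcjfz
Hunk 3: at line 3 remove [ibjdi] add [cspn,mwgyg] -> 10 lines: kmob uwbuu xkfp hxu cspn mwgyg efewb unszu iqef tcjfz
Hunk 4: at line 2 remove [hxu] add [kegpu] -> 10 lines: kmob uwbuu xkfp kegpu cspn mwgyg efewb unszu iqef tcjfz
Hunk 5: at line 2 remove [kegpu,cspn,mwgyg] add [srzdk] -> 8 lines: kmob uwbuu xkfp srzdk efewb unszu iqef tcjfz
Final line 8: tcjfz

Answer: tcjfz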